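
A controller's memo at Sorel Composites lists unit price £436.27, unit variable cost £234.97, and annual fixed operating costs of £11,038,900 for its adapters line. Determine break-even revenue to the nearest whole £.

£23,924,197

CM per unit = £436.27 − £234.97 = £201.30; CM ratio = £201.30 / £436.27 = 0.4614.
Break-even sales = FC ÷ CM ratio = £11,038,900 × £436.27 / £201.30 = £23,924,197.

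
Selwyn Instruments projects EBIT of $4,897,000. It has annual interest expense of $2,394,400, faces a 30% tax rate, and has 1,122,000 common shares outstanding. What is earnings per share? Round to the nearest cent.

Pre-tax income = $4,897,000 − $2,394,400.00 = $2,502,600.00.
After tax at 30%: net income = $2,502,600.00 × 0.70 = $1,751,820.00.
Per share: $1,751,820.00 / 1,122,000 shares = $1.56.

$1.56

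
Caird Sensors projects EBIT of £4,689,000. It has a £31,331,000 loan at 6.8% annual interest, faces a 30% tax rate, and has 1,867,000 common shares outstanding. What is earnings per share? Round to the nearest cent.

£0.96

Pre-tax income = £4,689,000 − £2,130,508.00 = £2,558,492.00.
After tax at 30%: net income = £2,558,492.00 × 0.70 = £1,790,944.40.
Per share: £1,790,944.40 / 1,867,000 shares = £0.96.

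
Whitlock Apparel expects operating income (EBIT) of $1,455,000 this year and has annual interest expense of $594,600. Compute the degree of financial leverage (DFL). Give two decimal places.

1.69

Annual interest charges come to $594,600.00.
Degree of financial leverage = EBIT / (EBIT − interest) = $1,455,000 / $860,400.00 = 1.6911.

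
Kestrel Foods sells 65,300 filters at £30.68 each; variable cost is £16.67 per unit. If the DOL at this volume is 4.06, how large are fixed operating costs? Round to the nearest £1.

At 65,300 units, contribution = 65,300 × £14.01 = £914,853.00.
DOL = contribution / EBIT, so EBIT = £914,853.00 / 4.06 = £225,333.25.
And FC = contribution − EBIT = £914,853.00 − £225,333.25 = £689,520.

£689,520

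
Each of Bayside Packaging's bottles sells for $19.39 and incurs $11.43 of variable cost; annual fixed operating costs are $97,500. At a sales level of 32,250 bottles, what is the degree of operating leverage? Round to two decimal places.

1.61

Contribution at this volume is 32,250 × $7.96 = $256,710.00.
Operating income = contribution − fixed costs = $256,710.00 − $97,500 = $159,210.00.
DOL = contribution ÷ EBIT = $256,710.00 ÷ $159,210.00 = 1.6124.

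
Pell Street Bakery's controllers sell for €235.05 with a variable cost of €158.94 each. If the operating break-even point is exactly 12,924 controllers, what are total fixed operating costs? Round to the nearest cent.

Contribution margin per unit = €235.05 − €158.94 = €76.11.
Since BE = FC / CM, FC = 12,924 × €76.11 = €983,645.64.

€983,645.64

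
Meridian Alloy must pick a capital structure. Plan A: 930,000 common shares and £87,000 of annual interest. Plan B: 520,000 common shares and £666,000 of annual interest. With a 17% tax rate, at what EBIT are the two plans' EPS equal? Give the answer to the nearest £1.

£1,400,341

At indifference, (EBIT − 87,000)(1 − t)/930,000 = (EBIT − 666,000)(1 − t)/520,000.
Cancelling (1 − t) and cross-multiplying: 520,000·(EBIT − 87,000) = 930,000·(EBIT − 666,000).
Solving, EBIT = (666,000·930,000 − 87,000·520,000) / (930,000 − 520,000) = 574,140,000,000 / 410,000 = 1,400,341.46.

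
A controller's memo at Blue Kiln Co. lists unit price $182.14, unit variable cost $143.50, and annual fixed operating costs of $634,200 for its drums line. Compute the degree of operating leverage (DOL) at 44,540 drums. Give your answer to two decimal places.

Total contribution margin = 44,540 × $38.64 = $1,721,025.60.
Subtracting fixed costs: EBIT = $1,721,025.60 − $634,200 = $1,086,825.60.
Degree of operating leverage = $1,721,025.60 / $1,086,825.60 = 1.5835.

1.58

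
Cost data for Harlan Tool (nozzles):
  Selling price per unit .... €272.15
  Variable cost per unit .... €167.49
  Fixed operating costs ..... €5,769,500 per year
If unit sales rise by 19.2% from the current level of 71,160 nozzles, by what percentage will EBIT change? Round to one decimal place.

+85.2%

Contribution at this volume is 71,160 × €104.66 = €7,447,605.60.
Subtracting fixed costs: EBIT = €7,447,605.60 − €5,769,500 = €1,678,105.60.
So DOL = total CM / EBIT = €7,447,605.60 / €1,678,105.60 = 4.4381.
Operating income changes by 4.4381 × +19.2% = +85.2%.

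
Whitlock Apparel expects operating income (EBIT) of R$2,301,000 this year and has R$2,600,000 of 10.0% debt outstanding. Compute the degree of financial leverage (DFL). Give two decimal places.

Interest = R$260,000.00.
DFL = EBIT ÷ (EBIT − I) = R$2,301,000 ÷ (R$2,301,000 − R$260,000.00) = R$2,301,000 ÷ R$2,041,000.00 = 1.1274.

1.13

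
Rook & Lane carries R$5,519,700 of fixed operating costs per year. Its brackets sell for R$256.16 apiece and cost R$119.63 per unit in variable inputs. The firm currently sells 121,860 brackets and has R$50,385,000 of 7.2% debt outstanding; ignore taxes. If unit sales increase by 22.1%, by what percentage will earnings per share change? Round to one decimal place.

+49.1%

Total contribution margin = 121,860 × R$136.53 = R$16,637,545.80.
EBIT = R$16,637,545.80 − R$5,519,700 = R$11,117,845.80.
Interest = R$3,627,720.00, so EBIT − I = R$7,490,125.80.
Degree of combined leverage = contribution ÷ (EBIT − I) = R$16,637,545.80 ÷ R$7,490,125.80 = 2.2213.
EPS therefore changes by 2.2213 × (+22.1%) = +49.1%.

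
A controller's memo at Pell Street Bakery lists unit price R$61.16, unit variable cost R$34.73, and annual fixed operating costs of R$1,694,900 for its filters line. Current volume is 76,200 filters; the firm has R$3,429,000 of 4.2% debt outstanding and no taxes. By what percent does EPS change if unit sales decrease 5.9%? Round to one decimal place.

-67.9%

At 76,200 units, contribution = 76,200 × R$26.43 = R$2,013,966.00.
Operating income = contribution − fixed costs = R$2,013,966.00 − R$1,694,900 = R$319,066.00.
Interest = R$144,018.00, so EBIT − I = R$175,048.00.
Degree of combined leverage = contribution ÷ (EBIT − I) = R$2,013,966.00 ÷ R$175,048.00 = 11.5052.
EPS therefore changes by 11.5052 × (-5.9%) = -67.9%.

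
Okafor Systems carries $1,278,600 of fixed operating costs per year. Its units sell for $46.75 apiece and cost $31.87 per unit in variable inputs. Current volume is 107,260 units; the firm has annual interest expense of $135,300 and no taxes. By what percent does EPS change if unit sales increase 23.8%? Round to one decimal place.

+208.6%

At 107,260 units, contribution = 107,260 × $14.88 = $1,596,028.80.
Subtracting fixed costs: EBIT = $1,596,028.80 − $1,278,600 = $317,428.80.
Interest = $135,300.00, so EBIT − I = $182,128.80.
Degree of combined leverage = contribution ÷ (EBIT − I) = $1,596,028.80 ÷ $182,128.80 = 8.7632.
%ΔEPS = DCL × %ΔSales = 8.7632 × +23.8% = +208.6%.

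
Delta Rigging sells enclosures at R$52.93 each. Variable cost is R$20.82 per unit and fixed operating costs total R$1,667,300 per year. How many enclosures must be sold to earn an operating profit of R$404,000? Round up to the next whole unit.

64,507 enclosures

Each unit contributes R$52.93 − R$20.82 = R$32.11.
Need Q such that Q × R$32.11 − R$1,667,300 = R$404,000, i.e. Q = R$2,071,300 / R$32.11 = 64,506.38 → 64,507.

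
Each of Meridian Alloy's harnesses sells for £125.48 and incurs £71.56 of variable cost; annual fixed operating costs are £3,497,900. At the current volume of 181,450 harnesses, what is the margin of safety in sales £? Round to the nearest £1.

£14,628,203

Each unit contributes £125.48 − £71.56 = £53.92. Break-even units = £3,497,900 ÷ £53.92 = 64,872.03; break-even revenue = 64,872.03 × £125.48 = £8,140,142.66.
Current sales = 181,450 × £125.48 = £22,768,346.00.
Margin of safety = £22,768,346.00 − £8,140,142.66 = £14,628,203.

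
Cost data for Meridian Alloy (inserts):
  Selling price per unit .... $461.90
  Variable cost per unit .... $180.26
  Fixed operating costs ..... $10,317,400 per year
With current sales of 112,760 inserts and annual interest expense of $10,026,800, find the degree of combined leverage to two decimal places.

Total contribution margin = 112,760 × $281.64 = $31,757,726.40.
Operating income = contribution − fixed costs = $31,757,726.40 − $10,317,400 = $21,440,326.40. Interest = $10,026,800.00, so EBIT − I = $11,413,526.40.
DCL = contribution ÷ (EBIT − I) = $31,757,726.40 ÷ $11,413,526.40 = 2.7825.

2.78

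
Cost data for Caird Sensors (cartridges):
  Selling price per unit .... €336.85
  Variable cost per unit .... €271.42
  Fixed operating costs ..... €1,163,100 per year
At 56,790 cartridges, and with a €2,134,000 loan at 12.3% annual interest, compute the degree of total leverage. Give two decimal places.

Total contribution margin = 56,790 × €65.43 = €3,715,769.70.
EBIT = €3,715,769.70 − €1,163,100 = €2,552,669.70. Interest = €262,482.00, so EBIT − I = €2,290,187.70.
Degree of total leverage = total CM / (EBIT − interest) = €3,715,769.70 / €2,290,187.70 = 1.6225.

1.62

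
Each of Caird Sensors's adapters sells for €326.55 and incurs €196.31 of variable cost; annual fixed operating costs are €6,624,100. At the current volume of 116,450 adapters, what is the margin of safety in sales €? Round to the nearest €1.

€21,418,180

Each unit contributes €326.55 − €196.31 = €130.24. Break-even units = €6,624,100 ÷ €130.24 = 50,860.72; break-even revenue = 50,860.72 × €326.55 = €16,608,567.68.
Current sales = 116,450 × €326.55 = €38,026,747.50.
Margin of safety = €38,026,747.50 − €16,608,567.68 = €21,418,180.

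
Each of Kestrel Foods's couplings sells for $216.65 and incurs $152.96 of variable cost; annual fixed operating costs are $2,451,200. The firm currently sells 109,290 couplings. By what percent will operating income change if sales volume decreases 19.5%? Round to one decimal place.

-30.1%

Contribution at this volume is 109,290 × $63.69 = $6,960,680.10.
Subtracting fixed costs: EBIT = $6,960,680.10 − $2,451,200 = $4,509,480.10.
DOL = contribution ÷ EBIT = $6,960,680.10 ÷ $4,509,480.10 = 1.5436.
%ΔEBIT = DOL × %ΔSales = 1.5436 × -19.5% = -30.1%.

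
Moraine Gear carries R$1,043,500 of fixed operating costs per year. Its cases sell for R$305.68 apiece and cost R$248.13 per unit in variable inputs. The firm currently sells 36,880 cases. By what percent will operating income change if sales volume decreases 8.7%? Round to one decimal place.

-17.1%

Contribution at this volume is 36,880 × R$57.55 = R$2,122,444.00.
EBIT = R$2,122,444.00 − R$1,043,500 = R$1,078,944.00.
DOL = contribution ÷ EBIT = R$2,122,444.00 ÷ R$1,078,944.00 = 1.9671.
So EBIT moves 1.9671 × (-8.7%) = -17.1%.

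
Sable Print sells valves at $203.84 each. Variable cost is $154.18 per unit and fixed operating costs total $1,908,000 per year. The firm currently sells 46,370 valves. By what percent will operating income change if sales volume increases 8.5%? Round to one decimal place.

Total contribution margin = 46,370 × $49.66 = $2,302,734.20.
EBIT = $2,302,734.20 − $1,908,000 = $394,734.20.
Degree of operating leverage = $2,302,734.20 / $394,734.20 = 5.8336.
Operating income changes by 5.8336 × +8.5% = +49.6%.

+49.6%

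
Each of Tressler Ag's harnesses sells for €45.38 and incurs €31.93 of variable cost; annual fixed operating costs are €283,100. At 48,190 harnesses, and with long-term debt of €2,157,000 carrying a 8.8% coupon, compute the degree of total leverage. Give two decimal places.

3.70

Contribution at this volume is 48,190 × €13.45 = €648,155.50.
EBIT = €648,155.50 − €283,100 = €365,055.50. Interest = €189,816.00.
DOL = €648,155.50 ÷ €365,055.50 = 1.7755; DFL = €365,055.50 ÷ €175,239.50 = 2.0832.
DCL = DOL × DFL = 1.7755 × 2.0832 = 3.6987.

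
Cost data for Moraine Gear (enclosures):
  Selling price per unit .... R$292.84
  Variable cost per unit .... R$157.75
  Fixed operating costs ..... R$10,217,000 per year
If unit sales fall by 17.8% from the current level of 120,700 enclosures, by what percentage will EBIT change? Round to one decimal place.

-47.7%

Contribution at this volume is 120,700 × R$135.09 = R$16,305,363.00.
Operating income = contribution − fixed costs = R$16,305,363.00 − R$10,217,000 = R$6,088,363.00.
Degree of operating leverage = R$16,305,363.00 / R$6,088,363.00 = 2.6781.
So EBIT moves 2.6781 × (-17.8%) = -47.7%.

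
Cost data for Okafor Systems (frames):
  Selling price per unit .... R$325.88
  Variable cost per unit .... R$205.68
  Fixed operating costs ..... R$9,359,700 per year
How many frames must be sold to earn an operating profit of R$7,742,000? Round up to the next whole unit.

142,278 frames

Unit CM = price − variable cost = R$325.88 − R$205.68 = R$120.20.
Need Q such that Q × R$120.20 − R$9,359,700 = R$7,742,000, i.e. Q = R$17,101,700 / R$120.20 = 142,277.04 → 142,278.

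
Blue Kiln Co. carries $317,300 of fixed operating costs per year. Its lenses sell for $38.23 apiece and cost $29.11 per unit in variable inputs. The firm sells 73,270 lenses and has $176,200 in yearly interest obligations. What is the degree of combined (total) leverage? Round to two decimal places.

Total contribution margin = 73,270 × $9.12 = $668,222.40.
EBIT = $668,222.40 − $317,300 = $350,922.40. Interest = $176,200.00.
DOL = $668,222.40 ÷ $350,922.40 = 1.9042; DFL = $350,922.40 ÷ $174,722.40 = 2.0085.
Combined leverage = 1.9042 × 2.0085 = 3.8246.

3.82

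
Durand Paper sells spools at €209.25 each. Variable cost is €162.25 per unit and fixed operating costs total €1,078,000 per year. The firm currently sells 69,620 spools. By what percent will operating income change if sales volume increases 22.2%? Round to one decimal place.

At 69,620 units, contribution = 69,620 × €47.00 = €3,272,140.00.
Subtracting fixed costs: EBIT = €3,272,140.00 − €1,078,000 = €2,194,140.00.
DOL = contribution ÷ EBIT = €3,272,140.00 ÷ €2,194,140.00 = 1.4913.
Operating income changes by 1.4913 × +22.2% = +33.1%.

+33.1%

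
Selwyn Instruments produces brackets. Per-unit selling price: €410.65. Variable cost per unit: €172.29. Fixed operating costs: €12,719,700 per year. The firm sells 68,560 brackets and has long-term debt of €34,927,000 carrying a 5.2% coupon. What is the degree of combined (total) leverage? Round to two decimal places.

9.05

At 68,560 units, contribution = 68,560 × €238.36 = €16,341,961.60.
Operating income = contribution − fixed costs = €16,341,961.60 − €12,719,700 = €3,622,261.60. Interest = €1,816,204.00, so EBIT − I = €1,806,057.60.
DCL = contribution ÷ (EBIT − I) = €16,341,961.60 ÷ €1,806,057.60 = 9.0484.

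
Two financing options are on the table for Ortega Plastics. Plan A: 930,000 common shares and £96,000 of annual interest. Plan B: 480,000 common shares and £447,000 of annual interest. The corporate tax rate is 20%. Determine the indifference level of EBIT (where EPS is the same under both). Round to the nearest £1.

£821,400

Set EPS_A = EPS_B: (EBIT − £96,000)(1 − 0.20) ÷ 930,000 = (EBIT − £447,000)(1 − 0.20) ÷ 480,000.
Cancelling (1 − t) and cross-multiplying: 480,000·(EBIT − 96,000) = 930,000·(EBIT − 447,000).
Solving, EBIT = (447,000·930,000 − 96,000·480,000) / (930,000 − 480,000) = 369,630,000,000 / 450,000 = 821,400.00.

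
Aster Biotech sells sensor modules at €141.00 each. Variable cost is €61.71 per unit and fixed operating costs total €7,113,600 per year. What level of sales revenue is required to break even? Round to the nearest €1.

€12,649,989

Contribution margin per unit = €141.00 − €61.71 = €79.29, a CM ratio of €79.29 ÷ €141.00 = 0.5623.
Break-even sales = FC ÷ CM ratio = €7,113,600 × €141.00 / €79.29 = €12,649,989.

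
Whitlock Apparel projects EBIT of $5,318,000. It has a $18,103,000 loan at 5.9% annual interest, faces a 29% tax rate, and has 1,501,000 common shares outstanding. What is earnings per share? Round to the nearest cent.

Interest = $1,068,077.00, so EBT = $5,318,000 − $1,068,077.00 = $4,249,923.00.
After tax at 29%: net income = $4,249,923.00 × 0.71 = $3,017,445.33.
Per share: $3,017,445.33 / 1,501,000 shares = $2.01.

$2.01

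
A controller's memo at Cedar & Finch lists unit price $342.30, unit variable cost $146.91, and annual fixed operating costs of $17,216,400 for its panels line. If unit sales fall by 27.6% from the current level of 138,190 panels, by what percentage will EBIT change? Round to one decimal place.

Contribution at this volume is 138,190 × $195.39 = $27,000,944.10.
Operating income = contribution − fixed costs = $27,000,944.10 − $17,216,400 = $9,784,544.10.
DOL = contribution ÷ EBIT = $27,000,944.10 ÷ $9,784,544.10 = 2.7596.
Operating income changes by 2.7596 × -27.6% = -76.2%.

-76.2%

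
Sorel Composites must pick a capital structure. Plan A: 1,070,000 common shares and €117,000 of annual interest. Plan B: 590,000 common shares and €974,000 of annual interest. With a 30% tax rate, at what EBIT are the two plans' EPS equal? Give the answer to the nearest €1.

€2,027,396

At indifference, (EBIT − 117,000)(1 − t)/1,070,000 = (EBIT − 974,000)(1 − t)/590,000.
Cancelling (1 − t) and cross-multiplying: 590,000·(EBIT − 117,000) = 1,070,000·(EBIT − 974,000).
EBIT × (1,070,000 − 590,000) = 974,000 × 1,070,000 − 117,000 × 590,000 = 973,150,000,000, so EBIT = 973,150,000,000 ÷ 480,000 = 2,027,395.83.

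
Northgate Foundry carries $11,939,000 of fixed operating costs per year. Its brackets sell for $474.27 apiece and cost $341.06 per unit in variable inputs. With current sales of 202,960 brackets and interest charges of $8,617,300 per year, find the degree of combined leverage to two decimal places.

4.17

Total contribution margin = 202,960 × $133.21 = $27,036,301.60.
Operating income = contribution − fixed costs = $27,036,301.60 − $11,939,000 = $15,097,301.60. Interest = $8,617,300.00.
DOL = $27,036,301.60 ÷ $15,097,301.60 = 1.7908; DFL = $15,097,301.60 ÷ $6,480,001.60 = 2.3298.
Combined leverage = 1.7908 × 2.3298 = 4.1722.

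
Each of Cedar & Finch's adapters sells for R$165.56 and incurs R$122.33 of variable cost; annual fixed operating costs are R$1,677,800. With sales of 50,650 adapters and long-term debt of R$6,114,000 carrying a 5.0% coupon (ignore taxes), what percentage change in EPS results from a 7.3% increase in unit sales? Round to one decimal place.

+77.6%

Contribution at this volume is 50,650 × R$43.23 = R$2,189,599.50.
EBIT = R$2,189,599.50 − R$1,677,800 = R$511,799.50.
After interest of R$305,700.00, pre-tax earnings = R$206,099.50.
Degree of combined leverage = contribution ÷ (EBIT − I) = R$2,189,599.50 ÷ R$206,099.50 = 10.6240.
%ΔEPS = DCL × %ΔSales = 10.6240 × +7.3% = +77.6%.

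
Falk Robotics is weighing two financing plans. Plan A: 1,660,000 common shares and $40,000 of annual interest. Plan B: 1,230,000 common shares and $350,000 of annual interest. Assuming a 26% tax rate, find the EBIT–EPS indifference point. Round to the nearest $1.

$1,236,744

At indifference, (EBIT − 40,000)(1 − t)/1,660,000 = (EBIT − 350,000)(1 − t)/1,230,000.
Cancelling (1 − t) and cross-multiplying: 1,230,000·(EBIT − 40,000) = 1,660,000·(EBIT − 350,000).
EBIT × (1,660,000 − 1,230,000) = 350,000 × 1,660,000 − 40,000 × 1,230,000 = 531,800,000,000, so EBIT = 531,800,000,000 ÷ 430,000 = 1,236,744.19.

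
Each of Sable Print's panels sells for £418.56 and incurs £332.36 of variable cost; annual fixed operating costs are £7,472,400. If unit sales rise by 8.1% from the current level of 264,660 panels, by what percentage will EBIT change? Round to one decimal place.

Total contribution margin = 264,660 × £86.20 = £22,813,692.00.
Subtracting fixed costs: EBIT = £22,813,692.00 − £7,472,400 = £15,341,292.00.
Degree of operating leverage = £22,813,692.00 / £15,341,292.00 = 1.4871.
%ΔEBIT = DOL × %ΔSales = 1.4871 × +8.1% = +12.0%.

+12.0%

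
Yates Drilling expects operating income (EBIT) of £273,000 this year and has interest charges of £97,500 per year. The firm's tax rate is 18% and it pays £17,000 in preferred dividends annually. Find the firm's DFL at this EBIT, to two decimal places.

Interest = £97,500.00.
Pre-tax preferred-dividend burden = £17,000 ÷ (1 − 0.18) = £20,731.71.
DFL = EBIT ÷ [EBIT − I − D_p/(1−t)] = £273,000 ÷ [£273,000 − £97,500.00 − £20,731.71] = £273,000 ÷ £154,768.29 = 1.7639.

1.76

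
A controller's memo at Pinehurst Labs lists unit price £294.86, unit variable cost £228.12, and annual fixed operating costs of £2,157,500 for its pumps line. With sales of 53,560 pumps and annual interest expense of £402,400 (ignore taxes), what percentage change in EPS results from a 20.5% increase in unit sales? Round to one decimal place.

+72.2%

Total contribution margin = 53,560 × £66.74 = £3,574,594.40.
Operating income = contribution − fixed costs = £3,574,594.40 − £2,157,500 = £1,417,094.40.
After interest of £402,400.00, pre-tax earnings = £1,014,694.40.
Degree of combined leverage = contribution ÷ (EBIT − I) = £3,574,594.40 ÷ £1,014,694.40 = 3.5228.
EPS therefore changes by 3.5228 × (+20.5%) = +72.2%.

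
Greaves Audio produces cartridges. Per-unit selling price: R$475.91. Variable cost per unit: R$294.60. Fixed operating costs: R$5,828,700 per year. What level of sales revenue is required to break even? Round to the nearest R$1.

R$15,299,413

Contribution margin per unit = R$475.91 − R$294.60 = R$181.31, a CM ratio of R$181.31 ÷ R$475.91 = 0.3810.
Break-even sales = FC ÷ CM ratio = R$5,828,700 × R$475.91 / R$181.31 = R$15,299,413.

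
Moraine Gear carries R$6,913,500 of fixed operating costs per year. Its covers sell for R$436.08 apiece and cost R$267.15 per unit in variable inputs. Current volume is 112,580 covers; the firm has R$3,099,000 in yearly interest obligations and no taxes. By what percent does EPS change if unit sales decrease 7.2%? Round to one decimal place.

-15.2%

Total contribution margin = 112,580 × R$168.93 = R$19,018,139.40.
Subtracting fixed costs: EBIT = R$19,018,139.40 − R$6,913,500 = R$12,104,639.40.
After interest of R$3,099,000.00, pre-tax earnings = R$9,005,639.40.
Degree of combined leverage = contribution ÷ (EBIT − I) = R$19,018,139.40 ÷ R$9,005,639.40 = 2.1118.
%ΔEPS = DCL × %ΔSales = 2.1118 × -7.2% = -15.2%.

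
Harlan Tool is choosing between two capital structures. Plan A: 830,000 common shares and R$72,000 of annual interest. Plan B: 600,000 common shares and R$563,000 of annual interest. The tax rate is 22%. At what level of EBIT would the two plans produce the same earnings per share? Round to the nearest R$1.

Set EPS_A = EPS_B: (EBIT − R$72,000)(1 − 0.22) ÷ 830,000 = (EBIT − R$563,000)(1 − 0.22) ÷ 600,000.
Cancelling (1 − t) and cross-multiplying: 600,000·(EBIT − 72,000) = 830,000·(EBIT − 563,000).
Solving, EBIT = (563,000·830,000 − 72,000·600,000) / (830,000 − 600,000) = 424,090,000,000 / 230,000 = 1,843,869.57.

R$1,843,870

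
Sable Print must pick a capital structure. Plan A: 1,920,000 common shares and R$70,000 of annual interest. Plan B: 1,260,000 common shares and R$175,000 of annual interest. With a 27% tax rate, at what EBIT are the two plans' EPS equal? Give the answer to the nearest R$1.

R$375,455

Set EPS_A = EPS_B: (EBIT − R$70,000)(1 − 0.27) ÷ 1,920,000 = (EBIT − R$175,000)(1 − 0.27) ÷ 1,260,000.
Cancelling (1 − t) and cross-multiplying: 1,260,000·(EBIT − 70,000) = 1,920,000·(EBIT − 175,000).
Solving, EBIT = (175,000·1,920,000 − 70,000·1,260,000) / (1,920,000 − 1,260,000) = 247,800,000,000 / 660,000 = 375,454.55.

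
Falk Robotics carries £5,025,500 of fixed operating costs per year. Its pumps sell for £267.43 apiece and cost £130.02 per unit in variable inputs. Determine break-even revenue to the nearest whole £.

£9,780,725

CM per unit = £267.43 − £130.02 = £137.41; CM ratio = £137.41 / £267.43 = 0.5138.
Break-even revenue = fixed costs × price ÷ CM = £5,025,500 × £267.43 ÷ £137.41 = £9,780,725.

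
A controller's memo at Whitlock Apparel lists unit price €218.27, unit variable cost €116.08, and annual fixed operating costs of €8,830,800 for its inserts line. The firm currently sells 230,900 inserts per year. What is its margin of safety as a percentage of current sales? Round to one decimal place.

62.6%

Unit CM = price − variable cost = €218.27 − €116.08 = €102.19. Break-even units = €8,830,800 ÷ €102.19 = 86,415.50; break-even revenue = 86,415.50 × €218.27 = €18,861,911.30.
Actual sales revenue = 230,900 × €218.27 = €50,398,543.00.
Margin of safety = (€50,398,543.00 − €18,861,911.30) ÷ €50,398,543.00 = 62.6%.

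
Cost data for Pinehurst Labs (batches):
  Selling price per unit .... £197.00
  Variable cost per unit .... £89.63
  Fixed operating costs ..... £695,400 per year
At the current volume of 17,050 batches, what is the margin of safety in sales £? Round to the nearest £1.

Contribution margin per unit = £197.00 − £89.63 = £107.37. Break-even units = £695,400 ÷ £107.37 = 6,476.67; break-even revenue = 6,476.67 × £197.00 = £1,275,903.88.
Current sales = 17,050 × £197.00 = £3,358,850.00.
Margin of safety = £3,358,850.00 − £1,275,903.88 = £2,082,946.

£2,082,946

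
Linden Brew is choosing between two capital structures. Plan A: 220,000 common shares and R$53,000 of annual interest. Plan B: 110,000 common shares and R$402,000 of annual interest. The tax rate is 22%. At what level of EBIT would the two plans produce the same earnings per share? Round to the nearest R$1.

Set EPS_A = EPS_B: (EBIT − R$53,000)(1 − 0.22) ÷ 220,000 = (EBIT − R$402,000)(1 − 0.22) ÷ 110,000.
The (1 − t) factor cancels: (EBIT − 53,000) × 110,000 = (EBIT − 402,000) × 220,000.
Solving, EBIT = (402,000·220,000 − 53,000·110,000) / (220,000 − 110,000) = 82,610,000,000 / 110,000 = 751,000.00.

R$751,000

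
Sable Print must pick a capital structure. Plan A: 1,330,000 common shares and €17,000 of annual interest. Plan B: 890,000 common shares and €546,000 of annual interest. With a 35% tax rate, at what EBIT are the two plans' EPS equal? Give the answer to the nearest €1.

At indifference, (EBIT − 17,000)(1 − t)/1,330,000 = (EBIT − 546,000)(1 − t)/890,000.
The (1 − t) factor cancels: (EBIT − 17,000) × 890,000 = (EBIT − 546,000) × 1,330,000.
Solving, EBIT = (546,000·1,330,000 − 17,000·890,000) / (1,330,000 − 890,000) = 711,050,000,000 / 440,000 = 1,616,022.73.

€1,616,023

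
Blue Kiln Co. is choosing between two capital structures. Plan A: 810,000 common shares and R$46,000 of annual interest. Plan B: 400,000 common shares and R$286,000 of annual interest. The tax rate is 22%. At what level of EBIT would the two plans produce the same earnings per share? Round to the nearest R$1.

At indifference, (EBIT − 46,000)(1 − t)/810,000 = (EBIT − 286,000)(1 − t)/400,000.
The (1 − t) factor cancels: (EBIT − 46,000) × 400,000 = (EBIT − 286,000) × 810,000.
EBIT × (810,000 − 400,000) = 286,000 × 810,000 − 46,000 × 400,000 = 213,260,000,000, so EBIT = 213,260,000,000 ÷ 410,000 = 520,146.34.

R$520,146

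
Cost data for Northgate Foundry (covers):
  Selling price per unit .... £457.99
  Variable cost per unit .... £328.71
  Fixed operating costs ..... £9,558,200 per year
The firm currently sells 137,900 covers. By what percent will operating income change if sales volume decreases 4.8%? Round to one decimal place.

Contribution at this volume is 137,900 × £129.28 = £17,827,712.00.
Operating income = contribution − fixed costs = £17,827,712.00 − £9,558,200 = £8,269,512.00.
Degree of operating leverage = £17,827,712.00 / £8,269,512.00 = 2.1558.
So EBIT moves 2.1558 × (-4.8%) = -10.3%.

-10.3%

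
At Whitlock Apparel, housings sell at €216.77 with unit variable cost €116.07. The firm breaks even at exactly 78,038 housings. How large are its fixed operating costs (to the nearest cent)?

€7,858,426.60

Contribution margin per unit = €216.77 − €116.07 = €100.70.
Fixed costs = break-even units × CM = 78,038 × €100.70 = €7,858,426.60.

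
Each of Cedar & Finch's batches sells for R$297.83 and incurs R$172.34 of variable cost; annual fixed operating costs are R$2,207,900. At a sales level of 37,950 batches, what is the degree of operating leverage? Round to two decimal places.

Contribution at this volume is 37,950 × R$125.49 = R$4,762,345.50.
Operating income = contribution − fixed costs = R$4,762,345.50 − R$2,207,900 = R$2,554,445.50.
So DOL = total CM / EBIT = R$4,762,345.50 / R$2,554,445.50 = 1.8643.

1.86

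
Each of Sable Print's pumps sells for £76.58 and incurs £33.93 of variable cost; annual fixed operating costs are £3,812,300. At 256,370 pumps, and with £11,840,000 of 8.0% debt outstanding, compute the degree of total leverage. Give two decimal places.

Total contribution margin = 256,370 × £42.65 = £10,934,180.50.
EBIT = £10,934,180.50 − £3,812,300 = £7,121,880.50. Interest = £947,200.00, so EBIT − I = £6,174,680.50.
DCL = contribution ÷ (EBIT − I) = £10,934,180.50 ÷ £6,174,680.50 = 1.7708.

1.77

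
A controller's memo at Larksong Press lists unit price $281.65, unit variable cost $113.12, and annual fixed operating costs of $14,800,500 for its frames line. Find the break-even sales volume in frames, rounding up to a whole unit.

87,822 frames

Contribution margin per unit = $281.65 − $113.12 = $168.53.
Units to break even: $14,800,500 ÷ $168.53 = 87,821.16, rounded up to 87,822.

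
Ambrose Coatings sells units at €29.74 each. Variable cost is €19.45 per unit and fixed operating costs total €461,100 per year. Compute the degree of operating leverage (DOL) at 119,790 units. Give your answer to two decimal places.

Total contribution margin = 119,790 × €10.29 = €1,232,639.10.
Subtracting fixed costs: EBIT = €1,232,639.10 − €461,100 = €771,539.10.
DOL = contribution ÷ EBIT = €1,232,639.10 ÷ €771,539.10 = 1.5976.

1.60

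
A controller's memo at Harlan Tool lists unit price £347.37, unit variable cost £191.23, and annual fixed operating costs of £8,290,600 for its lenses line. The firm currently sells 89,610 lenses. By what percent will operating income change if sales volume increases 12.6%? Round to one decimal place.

+30.9%

Contribution at this volume is 89,610 × £156.14 = £13,991,705.40.
Operating income = contribution − fixed costs = £13,991,705.40 − £8,290,600 = £5,701,105.40.
DOL = contribution ÷ EBIT = £13,991,705.40 ÷ £5,701,105.40 = 2.4542.
So EBIT moves 2.4542 × (+12.6%) = +30.9%.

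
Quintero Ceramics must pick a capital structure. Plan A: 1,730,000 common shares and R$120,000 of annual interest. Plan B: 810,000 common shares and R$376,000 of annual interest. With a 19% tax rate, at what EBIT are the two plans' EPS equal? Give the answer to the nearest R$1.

R$601,391

Set EPS_A = EPS_B: (EBIT − R$120,000)(1 − 0.19) ÷ 1,730,000 = (EBIT − R$376,000)(1 − 0.19) ÷ 810,000.
The (1 − t) factor cancels: (EBIT − 120,000) × 810,000 = (EBIT − 376,000) × 1,730,000.
EBIT × (1,730,000 − 810,000) = 376,000 × 1,730,000 − 120,000 × 810,000 = 553,280,000,000, so EBIT = 553,280,000,000 ÷ 920,000 = 601,391.30.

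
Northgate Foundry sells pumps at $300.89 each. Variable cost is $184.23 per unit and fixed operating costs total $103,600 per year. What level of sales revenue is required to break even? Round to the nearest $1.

$267,206

Contribution margin per unit = $300.89 − $184.23 = $116.66, a CM ratio of $116.66 ÷ $300.89 = 0.3877.
Break-even sales = FC ÷ CM ratio = $103,600 × $300.89 / $116.66 = $267,206.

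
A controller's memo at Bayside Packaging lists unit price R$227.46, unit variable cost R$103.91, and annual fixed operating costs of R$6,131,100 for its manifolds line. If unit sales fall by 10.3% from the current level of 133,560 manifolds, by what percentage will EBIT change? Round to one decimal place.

-16.4%

Total contribution margin = 133,560 × R$123.55 = R$16,501,338.00.
Operating income = contribution − fixed costs = R$16,501,338.00 − R$6,131,100 = R$10,370,238.00.
Degree of operating leverage = R$16,501,338.00 / R$10,370,238.00 = 1.5912.
So EBIT moves 1.5912 × (-10.3%) = -16.4%.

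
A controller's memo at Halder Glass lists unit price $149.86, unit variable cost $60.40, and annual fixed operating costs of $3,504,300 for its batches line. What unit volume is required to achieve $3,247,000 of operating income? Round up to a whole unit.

Contribution margin per unit = $149.86 − $60.40 = $89.46.
Required volume = (fixed costs + target profit) ÷ CM = ($3,504,300 + $3,247,000) ÷ $89.46 = 75,467.25, so 75,468 batches.

75,468 batches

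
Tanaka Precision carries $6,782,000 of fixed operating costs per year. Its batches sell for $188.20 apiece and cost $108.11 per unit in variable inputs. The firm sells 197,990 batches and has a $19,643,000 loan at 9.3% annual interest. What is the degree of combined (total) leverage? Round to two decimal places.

2.19

Contribution at this volume is 197,990 × $80.09 = $15,857,019.10.
Operating income = contribution − fixed costs = $15,857,019.10 − $6,782,000 = $9,075,019.10. Interest = $1,826,799.00.
DOL = $15,857,019.10 ÷ $9,075,019.10 = 1.7473; DFL = $9,075,019.10 ÷ $7,248,220.10 = 1.2520.
Combined leverage = 1.7473 × 1.2520 = 2.1876.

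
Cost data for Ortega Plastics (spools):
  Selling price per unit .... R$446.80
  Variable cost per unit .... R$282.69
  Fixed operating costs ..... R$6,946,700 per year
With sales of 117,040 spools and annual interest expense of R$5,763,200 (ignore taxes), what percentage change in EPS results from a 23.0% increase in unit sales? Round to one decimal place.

Contribution at this volume is 117,040 × R$164.11 = R$19,207,434.40.
EBIT = R$19,207,434.40 − R$6,946,700 = R$12,260,734.40.
After interest of R$5,763,200.00, pre-tax earnings = R$6,497,534.40.
DCL = total CM / (EBIT − I) = R$19,207,434.40 / R$6,497,534.40 = 2.9561.
%ΔEPS = DCL × %ΔSales = 2.9561 × +23.0% = +68.0%.

+68.0%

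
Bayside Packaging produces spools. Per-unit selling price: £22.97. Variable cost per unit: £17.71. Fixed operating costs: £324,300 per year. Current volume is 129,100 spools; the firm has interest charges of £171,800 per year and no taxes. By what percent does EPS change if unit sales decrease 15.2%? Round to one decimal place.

-56.4%

At 129,100 units, contribution = 129,100 × £5.26 = £679,066.00.
EBIT = £679,066.00 − £324,300 = £354,766.00.
After interest of £171,800.00, pre-tax earnings = £182,966.00.
Degree of combined leverage = contribution ÷ (EBIT − I) = £679,066.00 ÷ £182,966.00 = 3.7114.
EPS therefore changes by 3.7114 × (-15.2%) = -56.4%.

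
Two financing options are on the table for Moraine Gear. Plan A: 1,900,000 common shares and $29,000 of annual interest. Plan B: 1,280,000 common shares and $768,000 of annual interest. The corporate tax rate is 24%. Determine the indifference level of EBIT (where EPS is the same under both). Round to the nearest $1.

$2,293,677

At indifference, (EBIT − 29,000)(1 − t)/1,900,000 = (EBIT − 768,000)(1 − t)/1,280,000.
Cancelling (1 − t) and cross-multiplying: 1,280,000·(EBIT − 29,000) = 1,900,000·(EBIT − 768,000).
Solving, EBIT = (768,000·1,900,000 − 29,000·1,280,000) / (1,900,000 − 1,280,000) = 1,422,080,000,000 / 620,000 = 2,293,677.42.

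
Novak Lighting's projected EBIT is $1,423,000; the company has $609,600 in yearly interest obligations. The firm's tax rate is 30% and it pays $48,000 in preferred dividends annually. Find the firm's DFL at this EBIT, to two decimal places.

1.91

Annual interest charges come to $609,600.00.
Preferred dividends grossed up pre-tax: $48,000 / (1 − 0.30) = $68,571.43.
DFL = EBIT ÷ [EBIT − I − D_p/(1−t)] = $1,423,000 ÷ [$1,423,000 − $609,600.00 − $68,571.43] = $1,423,000 ÷ $744,828.57 = 1.9105.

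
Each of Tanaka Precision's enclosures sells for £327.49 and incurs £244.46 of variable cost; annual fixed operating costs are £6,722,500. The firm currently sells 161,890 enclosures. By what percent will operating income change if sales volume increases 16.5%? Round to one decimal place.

+33.0%

Total contribution margin = 161,890 × £83.03 = £13,441,726.70.
Subtracting fixed costs: EBIT = £13,441,726.70 − £6,722,500 = £6,719,226.70.
Degree of operating leverage = £13,441,726.70 / £6,719,226.70 = 2.0005.
%ΔEBIT = DOL × %ΔSales = 2.0005 × +16.5% = +33.0%.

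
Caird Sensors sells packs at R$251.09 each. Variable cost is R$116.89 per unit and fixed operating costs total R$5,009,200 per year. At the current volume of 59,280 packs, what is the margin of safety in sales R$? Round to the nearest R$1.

R$5,512,335

Each unit contributes R$251.09 − R$116.89 = R$134.20. Break-even units = R$5,009,200 ÷ R$134.20 = 37,326.38; break-even revenue = 37,326.38 × R$251.09 = R$9,372,280.39.
Actual sales revenue = 59,280 × R$251.09 = R$14,884,615.20.
Margin of safety = R$14,884,615.20 − R$9,372,280.39 = R$5,512,335.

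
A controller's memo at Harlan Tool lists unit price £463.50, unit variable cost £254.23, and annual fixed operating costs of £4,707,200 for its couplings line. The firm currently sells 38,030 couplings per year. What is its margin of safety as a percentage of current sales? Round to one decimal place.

Contribution margin per unit = £463.50 − £254.23 = £209.27. Break-even units = £4,707,200 ÷ £209.27 = 22,493.43; break-even revenue = 22,493.43 × £463.50 = £10,425,704.59.
Current sales = 38,030 × £463.50 = £17,626,905.00.
Margin of safety = (£17,626,905.00 − £10,425,704.59) ÷ £17,626,905.00 = 40.9%.

40.9%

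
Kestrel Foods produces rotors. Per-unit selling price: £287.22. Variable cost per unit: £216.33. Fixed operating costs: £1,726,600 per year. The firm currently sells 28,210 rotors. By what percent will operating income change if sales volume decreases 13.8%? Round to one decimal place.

-101.0%

Total contribution margin = 28,210 × £70.89 = £1,999,806.90.
Subtracting fixed costs: EBIT = £1,999,806.90 − £1,726,600 = £273,206.90.
So DOL = total CM / EBIT = £1,999,806.90 / £273,206.90 = 7.3198.
So EBIT moves 7.3198 × (-13.8%) = -101.0%.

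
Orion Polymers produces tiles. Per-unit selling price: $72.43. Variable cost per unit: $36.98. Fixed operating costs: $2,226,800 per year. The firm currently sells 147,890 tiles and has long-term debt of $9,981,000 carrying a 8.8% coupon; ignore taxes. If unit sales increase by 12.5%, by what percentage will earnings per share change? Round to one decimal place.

+30.7%

Contribution at this volume is 147,890 × $35.45 = $5,242,700.50.
EBIT = $5,242,700.50 − $2,226,800 = $3,015,900.50.
After interest of $878,328.00, pre-tax earnings = $2,137,572.50.
DCL = total CM / (EBIT − I) = $5,242,700.50 / $2,137,572.50 = 2.4526.
EPS therefore changes by 2.4526 × (+12.5%) = +30.7%.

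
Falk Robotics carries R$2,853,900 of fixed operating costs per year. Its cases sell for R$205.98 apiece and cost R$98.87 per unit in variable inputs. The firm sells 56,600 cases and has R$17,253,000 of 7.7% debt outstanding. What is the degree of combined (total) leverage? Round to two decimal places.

3.22

At 56,600 units, contribution = 56,600 × R$107.11 = R$6,062,426.00.
EBIT = R$6,062,426.00 − R$2,853,900 = R$3,208,526.00. Interest = R$1,328,481.00, so EBIT − I = R$1,880,045.00.
Degree of total leverage = total CM / (EBIT − interest) = R$6,062,426.00 / R$1,880,045.00 = 3.2246.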